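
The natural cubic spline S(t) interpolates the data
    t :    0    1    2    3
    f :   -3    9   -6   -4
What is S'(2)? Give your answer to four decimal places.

-10.6667

Write M_i for S''(x_i). With h_i = 1, 1, 1 and divided differences Δ_i = 12, -15, 2, the continuity of S' gives the tridiagonal system
  1·M_0 + 4·M_1 + 1·M_2 = 6(Δ_1 - Δ_0) = -162
  1·M_1 + 4·M_2 + 1·M_3 = 6(Δ_2 - Δ_1) = 102
Natural end conditions: M_0 = M_3 = 0.
Hence M_0 = 0, M_1 = -50, M_2 = 38, M_3 = 0.
On [2, 3], S'(t) = b_2 + 2c_2·(t - 2) + 3d_2·(t - 2)² with b_2 = Δ_2 - h_2(2M_2 + M_3)/6 = -32/3, c_2 = M_2/2 = 19, d_2 = (M_3 - M_2)/(6h_2) = -19/3. So S'(2) = -32/3.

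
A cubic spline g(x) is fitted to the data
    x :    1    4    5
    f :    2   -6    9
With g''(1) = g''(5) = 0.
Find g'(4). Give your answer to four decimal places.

Put m_i = g'' at the i-th knot. Here h = (3, 1) and Δ = (-8/3, 15), so the interior equations h_(i-1)·m_(i-1) + 2(h_(i-1)+h_i)·m_i + h_i·m_(i+1) = 6(Δ_i − Δ_(i-1)) read
  3·m_0 + 8·m_1 + 1·m_2 = 6(Δ_1 - Δ_0) = 106
Natural end conditions: m_0 = m_2 = 0.
Solving the tridiagonal system: m_0 = 0, m_1 = 53/4, m_2 = 0.
On [4, 5], g'(x) = b_1 + 2c_1·(x - 4) + 3d_1·(x - 4)² with b_1 = Δ_1 - h_1(2m_1 + m_2)/6 = 127/12, c_1 = m_1/2 = 53/8, d_1 = (m_2 - m_1)/(6h_1) = -53/24. So g'(4) = 127/12.

10.5833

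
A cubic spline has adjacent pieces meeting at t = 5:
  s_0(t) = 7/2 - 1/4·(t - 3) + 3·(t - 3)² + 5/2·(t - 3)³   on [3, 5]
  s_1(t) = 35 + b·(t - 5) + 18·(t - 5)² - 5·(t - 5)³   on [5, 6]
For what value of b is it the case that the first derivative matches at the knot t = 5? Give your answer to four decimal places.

41.7500

s_0'(t) = -1/4 + 6·(t - 3) + 15/2·(t - 3)², so s_0'(5) = 167/4. On the right, s_1'(5) = b, so b = 167/4.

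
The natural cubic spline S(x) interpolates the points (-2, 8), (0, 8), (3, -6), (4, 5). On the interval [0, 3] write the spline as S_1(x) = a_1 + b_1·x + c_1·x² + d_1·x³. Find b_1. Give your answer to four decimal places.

-4.7512

Let M_i = S''(x_i). Step sizes h_i = 2, 3, 1; slopes of the chords Δ_i = (y_(i+1) - y_i)/h_i = 0, -14/3, 11.
  2·M_0 + 10·M_1 + 3·M_2 = 6(Δ_1 - Δ_0) = -28
  3·M_1 + 8·M_2 + 1·M_3 = 6(Δ_2 - Δ_1) = 94
Natural end conditions: M_0 = M_3 = 0.
Hence M_0 = 0, M_1 = -506/71, M_2 = 1024/71, M_3 = 0.
On [0, 3], with S_1(x) = a_1 + b_1·x + c_1·x² + d_1·x³: c_1 = M_1/2 = -253/71, d_1 = (M_2 - M_1)/(6h_1) = 85/71, b_1 = Δ_1 - h_1(2M_1 + M_2)/6 = -1012/213.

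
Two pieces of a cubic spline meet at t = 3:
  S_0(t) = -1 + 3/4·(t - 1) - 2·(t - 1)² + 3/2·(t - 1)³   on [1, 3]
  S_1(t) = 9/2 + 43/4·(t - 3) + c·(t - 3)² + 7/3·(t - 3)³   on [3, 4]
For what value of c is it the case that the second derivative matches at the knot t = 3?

S_0''(t) = -4 + 9·(t - 1), so S_0''(3) = 14. On the right, S_1''(3) = 2c, so c = 7.

7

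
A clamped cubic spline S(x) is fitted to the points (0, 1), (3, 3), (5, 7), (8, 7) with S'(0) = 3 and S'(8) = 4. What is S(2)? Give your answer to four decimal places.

2.5132

Put σ_i = S'' at the i-th knot. Here h = (3, 2, 3) and Δ = (2/3, 2, 0), so the interior equations h_(i-1)·σ_(i-1) + 2(h_(i-1)+h_i)·σ_i + h_i·σ_(i+1) = 6(Δ_i − Δ_(i-1)) read
  3·σ_0 + 10·σ_1 + 2·σ_2 = 6(Δ_1 - Δ_0) = 8
  2·σ_1 + 10·σ_2 + 3·σ_3 = 6(Δ_2 - Δ_1) = -12
Clamped end conditions give two more equations: 2h_0·σ_0 + h_0·σ_1 = 6(Δ_0 - S'(0)) = -14 and h_2·σ_2 + 2h_2·σ_3 = 6(S'(8) - Δ_2) = 24.
Forward elimination and back-substitution give σ_0 = -76/21, σ_1 = 18/7, σ_2 = -24/7, σ_3 = 40/7.
On [0, 3], S(x) = 1 + 3·x - 38/21·x² + 65/189·x³.
With x = 2: S(2) = 475/189.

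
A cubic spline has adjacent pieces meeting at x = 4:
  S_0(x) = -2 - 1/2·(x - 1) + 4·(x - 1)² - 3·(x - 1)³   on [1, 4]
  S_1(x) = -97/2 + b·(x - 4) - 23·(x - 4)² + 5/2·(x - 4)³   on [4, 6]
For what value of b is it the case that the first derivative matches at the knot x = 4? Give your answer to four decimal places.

-57.5000

S_0'(x) = -1/2 + 8·(x - 1) - 9·(x - 1)², so S_0'(4) = -115/2. On the right, S_1'(4) = b, so b = -115/2.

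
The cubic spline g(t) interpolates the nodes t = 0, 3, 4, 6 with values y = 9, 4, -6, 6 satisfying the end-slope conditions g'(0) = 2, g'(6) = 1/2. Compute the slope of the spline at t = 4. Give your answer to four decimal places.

-3.4762

With σ_i denoting the second derivative at x_i, h_i = 3, 1, 2, and Δ_i = (y_(i+1) − y_i)/h_i = -5/3, -10, 6:
  3·σ_0 + 8·σ_1 + 1·σ_2 = 6(Δ_1 - Δ_0) = -50
  1·σ_1 + 6·σ_2 + 2·σ_3 = 6(Δ_2 - Δ_1) = 96
Clamped end conditions give two more equations: 2h_0·σ_0 + h_0·σ_1 = 6(Δ_0 - g'(0)) = -22 and h_2·σ_2 + 2h_2·σ_3 = 6(g'(6) - Δ_2) = -33.
Solving the tridiagonal system: σ_0 = 17/14, σ_1 = -205/21, σ_2 = 1027/42, σ_3 = -430/21.
On [4, 6], g'(t) = b_2 + 2c_2·(t - 4) + 3d_2·(t - 4)² with b_2 = Δ_2 - h_2(2σ_2 + σ_3)/6 = -73/21, c_2 = σ_2/2 = 1027/84, d_2 = (σ_3 - σ_2)/(6h_2) = -629/168. So g'(4) = -73/21.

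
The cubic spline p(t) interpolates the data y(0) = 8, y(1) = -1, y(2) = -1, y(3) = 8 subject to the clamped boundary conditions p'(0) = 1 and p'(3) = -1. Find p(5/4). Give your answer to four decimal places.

With M_i denoting the second derivative at x_i, h_i = 1, 1, 1, and Δ_i = (y_(i+1) − y_i)/h_i = -9, 0, 9:
  1·M_0 + 4·M_1 + 1·M_2 = 6(Δ_1 - Δ_0) = 54
  1·M_1 + 4·M_2 + 1·M_3 = 6(Δ_2 - Δ_1) = 54
Clamped end conditions give two more equations: 2h_0·M_0 + h_0·M_1 = 6(Δ_0 - p'(0)) = -60 and h_2·M_2 + 2h_2·M_3 = 6(p'(3) - Δ_2) = -60.
Hence M_0 = -118/3, M_1 = 56/3, M_2 = 56/3, M_3 = -118/3.
On [1, 2], p(t) = -1 - 28/3·(t - 1) + 28/3·(t - 1)² + 0·(t - 1)³.
With (t - 1) = 1/4: p(5/4) = -11/4.

-2.7500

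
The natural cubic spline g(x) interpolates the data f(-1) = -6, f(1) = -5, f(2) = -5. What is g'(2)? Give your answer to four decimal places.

-0.0833

Let m_i = g''(x_i). Step sizes h_i = 2, 1; slopes of the chords Δ_i = (y_(i+1) - y_i)/h_i = 1/2, 0.
  2·m_0 + 6·m_1 + 1·m_2 = 6(Δ_1 - Δ_0) = -3
Natural end conditions: m_0 = m_2 = 0.
Hence m_0 = 0, m_1 = -1/2, m_2 = 0.
On [1, 2], g'(x) = b_1 + 2c_1·(x - 1) + 3d_1·(x - 1)² with b_1 = Δ_1 - h_1(2m_1 + m_2)/6 = 1/6, c_1 = m_1/2 = -1/4, d_1 = (m_2 - m_1)/(6h_1) = 1/12. So g'(2) = -1/12.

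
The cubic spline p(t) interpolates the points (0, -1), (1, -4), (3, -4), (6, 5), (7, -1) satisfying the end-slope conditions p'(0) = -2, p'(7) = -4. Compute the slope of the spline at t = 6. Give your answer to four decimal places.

With M_i denoting the second derivative at x_i, h_i = 1, 2, 3, 1, and Δ_i = (y_(i+1) − y_i)/h_i = -3, 0, 3, -6:
  1·M_0 + 6·M_1 + 2·M_2 = 6(Δ_1 - Δ_0) = 18
  2·M_1 + 10·M_2 + 3·M_3 = 6(Δ_2 - Δ_1) = 18
  3·M_2 + 8·M_3 + 1·M_4 = 6(Δ_3 - Δ_2) = -54
Clamped end conditions give two more equations: 2h_0·M_0 + h_0·M_1 = 6(Δ_0 - p'(0)) = -6 and h_3·M_3 + 2h_3·M_4 = 6(p'(7) - Δ_3) = 12.
Hence M_0 = -153/37, M_1 = 84/37, M_2 = 315/74, M_3 = -359/37, M_4 = 803/74.
On [6, 7], p'(t) = b_3 + 2c_3·(t - 6) + 3d_3·(t - 6)² with b_3 = Δ_3 - h_3(2M_3 + M_4)/6 = -677/148, c_3 = M_3/2 = -359/74, d_3 = (M_4 - M_3)/(6h_3) = 507/148. So p'(6) = -677/148.

-4.5743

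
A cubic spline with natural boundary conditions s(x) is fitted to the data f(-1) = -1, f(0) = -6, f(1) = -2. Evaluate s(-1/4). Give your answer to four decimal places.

-5.4883

With M_i denoting the second derivative at x_i, h_i = 1, 1, and Δ_i = (y_(i+1) − y_i)/h_i = -5, 4:
  1·M_0 + 4·M_1 + 1·M_2 = 6(Δ_1 - Δ_0) = 54
Natural end conditions: M_0 = M_2 = 0.
Solving the tridiagonal system: M_0 = 0, M_1 = 27/2, M_2 = 0.
On [-1, 0], s(x) = -1 - 29/4·(x + 1) + 0·(x + 1)² + 9/4·(x + 1)³.
With (x + 1) = 3/4: s(-1/4) = -1405/256.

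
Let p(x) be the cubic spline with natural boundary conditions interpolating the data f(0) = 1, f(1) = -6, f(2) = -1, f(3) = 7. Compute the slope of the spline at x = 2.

8

With M_i denoting the second derivative at x_i, h_i = 1, 1, 1, and Δ_i = (y_(i+1) − y_i)/h_i = -7, 5, 8:
  1·M_0 + 4·M_1 + 1·M_2 = 6(Δ_1 - Δ_0) = 72
  1·M_1 + 4·M_2 + 1·M_3 = 6(Δ_2 - Δ_1) = 18
Natural end conditions: M_0 = M_3 = 0.
Forward elimination and back-substitution give M_0 = 0, M_1 = 18, M_2 = 0, M_3 = 0.
On [2, 3], p'(x) = b_2 + 2c_2·(x - 2) + 3d_2·(x - 2)² with b_2 = Δ_2 - h_2(2M_2 + M_3)/6 = 8, c_2 = M_2/2 = 0, d_2 = (M_3 - M_2)/(6h_2) = 0. So p'(2) = 8.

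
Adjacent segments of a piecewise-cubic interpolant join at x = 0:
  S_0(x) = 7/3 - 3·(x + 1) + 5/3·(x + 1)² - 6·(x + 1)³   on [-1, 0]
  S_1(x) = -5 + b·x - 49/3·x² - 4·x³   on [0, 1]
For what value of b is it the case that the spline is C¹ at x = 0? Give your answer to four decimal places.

-17.6667

S_0'(x) = -3 + 10/3·(x + 1) - 18·(x + 1)², so S_0'(0) = -53/3. On the right, S_1'(0) = b, so b = -53/3.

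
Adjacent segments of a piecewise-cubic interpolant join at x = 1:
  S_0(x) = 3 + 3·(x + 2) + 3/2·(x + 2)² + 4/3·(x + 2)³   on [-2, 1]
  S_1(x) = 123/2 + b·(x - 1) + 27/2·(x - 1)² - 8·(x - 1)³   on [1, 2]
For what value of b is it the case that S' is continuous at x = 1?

48

S_0'(x) = 3 + 3·(x + 2) + 4·(x + 2)², so S_0'(1) = 48. On the right, S_1'(1) = b, so b = 48.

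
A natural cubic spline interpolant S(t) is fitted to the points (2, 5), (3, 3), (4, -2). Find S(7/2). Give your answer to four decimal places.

0.7813

Put M_i = S'' at the i-th knot. Here h = (1, 1) and Δ = (-2, -5), so the interior equations h_(i-1)·M_(i-1) + 2(h_(i-1)+h_i)·M_i + h_i·M_(i+1) = 6(Δ_i − Δ_(i-1)) read
  1·M_0 + 4·M_1 + 1·M_2 = 6(Δ_1 - Δ_0) = -18
Natural end conditions: M_0 = M_2 = 0.
Forward elimination and back-substitution give M_0 = 0, M_1 = -9/2, M_2 = 0.
On [3, 4], S(t) = 3 - 7/2·(t - 3) - 9/4·(t - 3)² + 3/4·(t - 3)³.
With (t - 3) = 1/2: S(7/2) = 25/32.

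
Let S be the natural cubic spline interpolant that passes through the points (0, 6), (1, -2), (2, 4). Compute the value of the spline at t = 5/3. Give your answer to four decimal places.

Write M_i for S''(x_i). With h_i = 1, 1 and divided differences Δ_i = -8, 6, the continuity of S' gives the tridiagonal system
  1·M_0 + 4·M_1 + 1·M_2 = 6(Δ_1 - Δ_0) = 84
Natural end conditions: M_0 = M_2 = 0.
Hence M_0 = 0, M_1 = 21, M_2 = 0.
On [1, 2], S(t) = -2 - 1·(t - 1) + 21/2·(t - 1)² - 7/2·(t - 1)³.
With (t - 1) = 2/3: S(5/3) = 26/27.

0.9630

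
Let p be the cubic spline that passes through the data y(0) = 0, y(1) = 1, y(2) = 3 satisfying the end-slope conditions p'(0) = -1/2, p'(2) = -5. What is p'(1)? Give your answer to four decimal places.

3.6250

Write m_i for p''(x_i). With h_i = 1, 1 and divided differences Δ_i = 1, 2, the continuity of p' gives the tridiagonal system
  1·m_0 + 4·m_1 + 1·m_2 = 6(Δ_1 - Δ_0) = 6
Clamped end conditions give two more equations: 2h_0·m_0 + h_0·m_1 = 6(Δ_0 - p'(0)) = 9 and h_1·m_1 + 2h_1·m_2 = 6(p'(2) - Δ_1) = -42.
Hence m_0 = 3/4, m_1 = 15/2, m_2 = -99/4.
On [1, 2], p'(x) = b_1 + 2c_1·(x - 1) + 3d_1·(x - 1)² with b_1 = Δ_1 - h_1(2m_1 + m_2)/6 = 29/8, c_1 = m_1/2 = 15/4, d_1 = (m_2 - m_1)/(6h_1) = -43/8. So p'(1) = 29/8.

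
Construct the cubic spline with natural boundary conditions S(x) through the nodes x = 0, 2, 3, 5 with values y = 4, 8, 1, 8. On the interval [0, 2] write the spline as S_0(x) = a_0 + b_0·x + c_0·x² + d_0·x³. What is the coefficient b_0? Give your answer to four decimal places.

Write σ_i for S''(x_i). With h_i = 2, 1, 2 and divided differences Δ_i = 2, -7, 7/2, the continuity of S' gives the tridiagonal system
  2·σ_0 + 6·σ_1 + 1·σ_2 = 6(Δ_1 - Δ_0) = -54
  1·σ_1 + 6·σ_2 + 2·σ_3 = 6(Δ_2 - Δ_1) = 63
Natural end conditions: σ_0 = σ_3 = 0.
Forward elimination and back-substitution give σ_0 = 0, σ_1 = -387/35, σ_2 = 432/35, σ_3 = 0.
On [0, 2], with S_0(x) = a_0 + b_0·x + c_0·x² + d_0·x³: c_0 = σ_0/2 = 0, d_0 = (σ_1 - σ_0)/(6h_0) = -129/140, b_0 = Δ_0 - h_0(2σ_0 + σ_1)/6 = 199/35.

5.6857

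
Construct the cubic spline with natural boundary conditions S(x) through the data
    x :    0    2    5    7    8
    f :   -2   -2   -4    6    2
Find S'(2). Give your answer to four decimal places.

-1.5283

Let m_i = S''(x_i). Step sizes h_i = 2, 3, 2, 1; slopes of the chords Δ_i = (y_(i+1) - y_i)/h_i = 0, -2/3, 5, -4.
  2·m_0 + 10·m_1 + 3·m_2 = 6(Δ_1 - Δ_0) = -4
  3·m_1 + 10·m_2 + 2·m_3 = 6(Δ_2 - Δ_1) = 34
  2·m_2 + 6·m_3 + 1·m_4 = 6(Δ_3 - Δ_2) = -54
Natural end conditions: m_0 = m_4 = 0.
Solving the tridiagonal system: m_0 = 0, m_1 = -580/253, m_2 = 1596/253, m_3 = -2809/253, m_4 = 0.
On [2, 5], S'(x) = b_1 + 2c_1·(x - 2) + 3d_1·(x - 2)² with b_1 = Δ_1 - h_1(2m_1 + m_2)/6 = -1160/759, c_1 = m_1/2 = -290/253, d_1 = (m_2 - m_1)/(6h_1) = 1088/2277. So S'(2) = -1160/759.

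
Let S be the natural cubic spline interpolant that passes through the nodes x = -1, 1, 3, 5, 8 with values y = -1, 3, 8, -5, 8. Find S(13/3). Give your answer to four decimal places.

-0.8579

Put σ_i = S'' at the i-th knot. Here h = (2, 2, 2, 3) and Δ = (2, 5/2, -13/2, 13/3), so the interior equations h_(i-1)·σ_(i-1) + 2(h_(i-1)+h_i)·σ_i + h_i·σ_(i+1) = 6(Δ_i − Δ_(i-1)) read
  2·σ_0 + 8·σ_1 + 2·σ_2 = 6(Δ_1 - Δ_0) = 3
  2·σ_1 + 8·σ_2 + 2·σ_3 = 6(Δ_2 - Δ_1) = -54
  2·σ_2 + 10·σ_3 + 3·σ_4 = 6(Δ_3 - Δ_2) = 65
Natural end conditions: σ_0 = σ_4 = 0.
Solving: σ_0 = 0, σ_1 = 196/71, σ_2 = -1355/142, σ_3 = 597/71, σ_4 = 0.
On [3, 5], S(x) = 8 - 1253/426·(x - 3) - 1355/284·(x - 3)² + 2549/1704·(x - 3)³.
With (x - 3) = 4/3: S(13/3) = -4934/5751.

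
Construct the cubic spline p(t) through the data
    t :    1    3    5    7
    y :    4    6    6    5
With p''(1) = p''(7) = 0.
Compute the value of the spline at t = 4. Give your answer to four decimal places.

6.2250

Let σ_i = p''(x_i). Step sizes h_i = 2, 2, 2; slopes of the chords Δ_i = (y_(i+1) - y_i)/h_i = 1, 0, -1/2.
  2·σ_0 + 8·σ_1 + 2·σ_2 = 6(Δ_1 - Δ_0) = -6
  2·σ_1 + 8·σ_2 + 2·σ_3 = 6(Δ_2 - Δ_1) = -3
Natural end conditions: σ_0 = σ_3 = 0.
Solving: σ_0 = 0, σ_1 = -7/10, σ_2 = -1/5, σ_3 = 0.
On [3, 5], p(t) = 6 + 8/15·(t - 3) - 7/20·(t - 3)² + 1/24·(t - 3)³.
With (t - 3) = 1: p(4) = 249/40.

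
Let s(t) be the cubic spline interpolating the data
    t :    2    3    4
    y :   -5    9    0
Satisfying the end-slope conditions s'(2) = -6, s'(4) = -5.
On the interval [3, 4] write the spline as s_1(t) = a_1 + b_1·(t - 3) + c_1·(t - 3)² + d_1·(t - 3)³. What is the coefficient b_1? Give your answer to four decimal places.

Put m_i = s'' at the i-th knot. Here h = (1, 1) and Δ = (14, -9), so the interior equations h_(i-1)·m_(i-1) + 2(h_(i-1)+h_i)·m_i + h_i·m_(i+1) = 6(Δ_i − Δ_(i-1)) read
  1·m_0 + 4·m_1 + 1·m_2 = 6(Δ_1 - Δ_0) = -138
Clamped end conditions give two more equations: 2h_0·m_0 + h_0·m_1 = 6(Δ_0 - s'(2)) = 120 and h_1·m_1 + 2h_1·m_2 = 6(s'(4) - Δ_1) = 24.
Hence m_0 = 95, m_1 = -70, m_2 = 47.
On [3, 4], with s_1(t) = a_1 + b_1·(t - 3) + c_1·(t - 3)² + d_1·(t - 3)³: c_1 = m_1/2 = -35, d_1 = (m_2 - m_1)/(6h_1) = 39/2, b_1 = Δ_1 - h_1(2m_1 + m_2)/6 = 13/2.

6.5000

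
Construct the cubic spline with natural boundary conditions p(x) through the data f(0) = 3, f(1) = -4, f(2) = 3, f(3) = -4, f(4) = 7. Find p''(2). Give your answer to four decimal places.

Let M_i = p''(x_i). Step sizes h_i = 1, 1, 1, 1; slopes of the chords Δ_i = (y_(i+1) - y_i)/h_i = -7, 7, -7, 11.
  1·M_0 + 4·M_1 + 1·M_2 = 6(Δ_1 - Δ_0) = 84
  1·M_1 + 4·M_2 + 1·M_3 = 6(Δ_2 - Δ_1) = -84
  1·M_2 + 4·M_3 + 1·M_4 = 6(Δ_3 - Δ_2) = 108
Natural end conditions: M_0 = M_4 = 0.
Forward elimination and back-substitution give M_0 = 0, M_1 = 213/7, M_2 = -264/7, M_3 = 255/7, M_4 = 0.

-37.7143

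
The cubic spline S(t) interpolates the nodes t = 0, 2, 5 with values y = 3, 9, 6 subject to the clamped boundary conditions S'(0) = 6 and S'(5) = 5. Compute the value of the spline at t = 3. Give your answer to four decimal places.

6.8000

Put m_i = S'' at the i-th knot. Here h = (2, 3) and Δ = (3, -1), so the interior equations h_(i-1)·m_(i-1) + 2(h_(i-1)+h_i)·m_i + h_i·m_(i+1) = 6(Δ_i − Δ_(i-1)) read
  2·m_0 + 10·m_1 + 3·m_2 = 6(Δ_1 - Δ_0) = -24
Clamped end conditions give two more equations: 2h_0·m_0 + h_0·m_1 = 6(Δ_0 - S'(0)) = -18 and h_1·m_1 + 2h_1·m_2 = 6(S'(5) - Δ_1) = 36.
Solving the tridiagonal system: m_0 = -23/10, m_1 = -22/5, m_2 = 41/5.
On [2, 5], S(t) = 9 - 7/10·(t - 2) - 11/5·(t - 2)² + 7/10·(t - 2)³.
With (t - 2) = 1: S(3) = 34/5.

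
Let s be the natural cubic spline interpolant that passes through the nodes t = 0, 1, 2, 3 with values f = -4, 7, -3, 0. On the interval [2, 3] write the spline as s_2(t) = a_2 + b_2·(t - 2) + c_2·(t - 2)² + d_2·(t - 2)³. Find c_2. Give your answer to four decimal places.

Let M_i = s''(x_i). Step sizes h_i = 1, 1, 1; slopes of the chords Δ_i = (y_(i+1) - y_i)/h_i = 11, -10, 3.
  1·M_0 + 4·M_1 + 1·M_2 = 6(Δ_1 - Δ_0) = -126
  1·M_1 + 4·M_2 + 1·M_3 = 6(Δ_2 - Δ_1) = 78
Natural end conditions: M_0 = M_3 = 0.
Solving: M_0 = 0, M_1 = -194/5, M_2 = 146/5, M_3 = 0.
On [2, 3], with s_2(t) = a_2 + b_2·(t - 2) + c_2·(t - 2)² + d_2·(t - 2)³: c_2 = M_2/2 = 73/5, d_2 = (M_3 - M_2)/(6h_2) = -73/15, b_2 = Δ_2 - h_2(2M_2 + M_3)/6 = -101/15.

14.6000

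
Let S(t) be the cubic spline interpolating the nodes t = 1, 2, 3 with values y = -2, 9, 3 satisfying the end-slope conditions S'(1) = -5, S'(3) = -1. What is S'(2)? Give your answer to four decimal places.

Let σ_i = S''(x_i). Step sizes h_i = 1, 1; slopes of the chords Δ_i = (y_(i+1) - y_i)/h_i = 11, -6.
  1·σ_0 + 4·σ_1 + 1·σ_2 = 6(Δ_1 - Δ_0) = -102
Clamped end conditions give two more equations: 2h_0·σ_0 + h_0·σ_1 = 6(Δ_0 - S'(1)) = 96 and h_1·σ_1 + 2h_1·σ_2 = 6(S'(3) - Δ_1) = 30.
Hence σ_0 = 151/2, σ_1 = -55, σ_2 = 85/2.
On [2, 3], S'(t) = b_1 + 2c_1·(t - 2) + 3d_1·(t - 2)² with b_1 = Δ_1 - h_1(2σ_1 + σ_2)/6 = 21/4, c_1 = σ_1/2 = -55/2, d_1 = (σ_2 - σ_1)/(6h_1) = 65/4. So S'(2) = 21/4.

5.2500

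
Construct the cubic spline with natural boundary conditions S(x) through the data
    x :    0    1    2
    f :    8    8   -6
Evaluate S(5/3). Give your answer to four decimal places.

-0.2963

Put m_i = S'' at the i-th knot. Here h = (1, 1) and Δ = (0, -14), so the interior equations h_(i-1)·m_(i-1) + 2(h_(i-1)+h_i)·m_i + h_i·m_(i+1) = 6(Δ_i − Δ_(i-1)) read
  1·m_0 + 4·m_1 + 1·m_2 = 6(Δ_1 - Δ_0) = -84
Natural end conditions: m_0 = m_2 = 0.
Forward elimination and back-substitution give m_0 = 0, m_1 = -21, m_2 = 0.
On [1, 2], S(x) = 8 - 7·(x - 1) - 21/2·(x - 1)² + 7/2·(x - 1)³.
With (x - 1) = 2/3: S(5/3) = -8/27.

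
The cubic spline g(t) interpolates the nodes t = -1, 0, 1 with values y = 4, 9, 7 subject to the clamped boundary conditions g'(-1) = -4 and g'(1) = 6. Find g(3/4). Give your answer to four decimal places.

6.5508

Let M_i = g''(x_i). Step sizes h_i = 1, 1; slopes of the chords Δ_i = (y_(i+1) - y_i)/h_i = 5, -2.
  1·M_0 + 4·M_1 + 1·M_2 = 6(Δ_1 - Δ_0) = -42
Clamped end conditions give two more equations: 2h_0·M_0 + h_0·M_1 = 6(Δ_0 - g'(-1)) = 54 and h_1·M_1 + 2h_1·M_2 = 6(g'(1) - Δ_1) = 48.
Solving: M_0 = 85/2, M_1 = -31, M_2 = 79/2.
On [0, 1], g(t) = 9 + 7/4·t - 31/2·t² + 47/4·t³.
With t = 3/4: g(3/4) = 1677/256.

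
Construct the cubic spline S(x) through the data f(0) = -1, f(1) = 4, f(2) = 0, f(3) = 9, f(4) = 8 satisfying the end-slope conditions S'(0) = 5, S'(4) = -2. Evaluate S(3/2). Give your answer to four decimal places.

1.5357

Let σ_i = S''(x_i). Step sizes h_i = 1, 1, 1, 1; slopes of the chords Δ_i = (y_(i+1) - y_i)/h_i = 5, -4, 9, -1.
  1·σ_0 + 4·σ_1 + 1·σ_2 = 6(Δ_1 - Δ_0) = -54
  1·σ_1 + 4·σ_2 + 1·σ_3 = 6(Δ_2 - Δ_1) = 78
  1·σ_2 + 4·σ_3 + 1·σ_4 = 6(Δ_3 - Δ_2) = -60
Clamped end conditions give two more equations: 2h_0·σ_0 + h_0·σ_1 = 6(Δ_0 - S'(0)) = 0 and h_3·σ_3 + 2h_3·σ_4 = 6(S'(4) - Δ_3) = -6.
Solving the tridiagonal system: σ_0 = 86/7, σ_1 = -172/7, σ_2 = 32, σ_3 = -178/7, σ_4 = 68/7.
On [1, 2], S(x) = 4 - 8/7·(x - 1) - 86/7·(x - 1)² + 66/7·(x - 1)³.
With (x - 1) = 1/2: S(3/2) = 43/28.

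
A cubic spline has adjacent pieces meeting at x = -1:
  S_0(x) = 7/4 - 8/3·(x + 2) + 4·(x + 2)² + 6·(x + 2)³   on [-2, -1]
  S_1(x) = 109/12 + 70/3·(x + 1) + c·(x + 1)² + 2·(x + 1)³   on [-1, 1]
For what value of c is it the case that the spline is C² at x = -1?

S_0''(x) = 8 + 36·(x + 2), so S_0''(-1) = 44. On the right, S_1''(-1) = 2c, so c = 22.

22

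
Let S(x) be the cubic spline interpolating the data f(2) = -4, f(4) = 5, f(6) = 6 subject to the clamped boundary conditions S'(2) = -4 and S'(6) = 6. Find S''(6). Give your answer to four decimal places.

Put M_i = S'' at the i-th knot. Here h = (2, 2) and Δ = (9/2, 1/2), so the interior equations h_(i-1)·M_(i-1) + 2(h_(i-1)+h_i)·M_i + h_i·M_(i+1) = 6(Δ_i − Δ_(i-1)) read
  2·M_0 + 8·M_1 + 2·M_2 = 6(Δ_1 - Δ_0) = -24
Clamped end conditions give two more equations: 2h_0·M_0 + h_0·M_1 = 6(Δ_0 - S'(2)) = 51 and h_1·M_1 + 2h_1·M_2 = 6(S'(6) - Δ_1) = 33.
Hence M_0 = 73/4, M_1 = -11, M_2 = 55/4.

13.7500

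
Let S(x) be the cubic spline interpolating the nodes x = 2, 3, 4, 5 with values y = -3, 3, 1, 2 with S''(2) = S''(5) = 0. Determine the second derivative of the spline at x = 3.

Let M_i = S''(x_i). Step sizes h_i = 1, 1, 1; slopes of the chords Δ_i = (y_(i+1) - y_i)/h_i = 6, -2, 1.
  1·M_0 + 4·M_1 + 1·M_2 = 6(Δ_1 - Δ_0) = -48
  1·M_1 + 4·M_2 + 1·M_3 = 6(Δ_2 - Δ_1) = 18
Natural end conditions: M_0 = M_3 = 0.
Solving the tridiagonal system: M_0 = 0, M_1 = -14, M_2 = 8, M_3 = 0.

-14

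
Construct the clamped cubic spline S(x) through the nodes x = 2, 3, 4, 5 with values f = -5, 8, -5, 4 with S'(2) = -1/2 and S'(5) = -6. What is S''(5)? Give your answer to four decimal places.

With m_i denoting the second derivative at x_i, h_i = 1, 1, 1, and Δ_i = (y_(i+1) − y_i)/h_i = 13, -13, 9:
  1·m_0 + 4·m_1 + 1·m_2 = 6(Δ_1 - Δ_0) = -156
  1·m_1 + 4·m_2 + 1·m_3 = 6(Δ_2 - Δ_1) = 132
Clamped end conditions give two more equations: 2h_0·m_0 + h_0·m_1 = 6(Δ_0 - S'(2)) = 81 and h_2·m_2 + 2h_2·m_3 = 6(S'(5) - Δ_2) = -90.
Solving the tridiagonal system: m_0 = 1184/15, m_1 = -1153/15, m_2 = 1088/15, m_3 = -1219/15.

-81.2667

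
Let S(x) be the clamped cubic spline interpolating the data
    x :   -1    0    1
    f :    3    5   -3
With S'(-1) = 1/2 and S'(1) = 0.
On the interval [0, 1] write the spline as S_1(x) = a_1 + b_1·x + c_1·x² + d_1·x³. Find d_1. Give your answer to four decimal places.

Put m_i = S'' at the i-th knot. Here h = (1, 1) and Δ = (2, -8), so the interior equations h_(i-1)·m_(i-1) + 2(h_(i-1)+h_i)·m_i + h_i·m_(i+1) = 6(Δ_i − Δ_(i-1)) read
  1·m_0 + 4·m_1 + 1·m_2 = 6(Δ_1 - Δ_0) = -60
Clamped end conditions give two more equations: 2h_0·m_0 + h_0·m_1 = 6(Δ_0 - S'(-1)) = 9 and h_1·m_1 + 2h_1·m_2 = 6(S'(1) - Δ_1) = 48.
Forward elimination and back-substitution give m_0 = 77/4, m_1 = -59/2, m_2 = 155/4.
On [0, 1], with S_1(x) = a_1 + b_1·x + c_1·x² + d_1·x³: c_1 = m_1/2 = -59/4, d_1 = (m_2 - m_1)/(6h_1) = 91/8, b_1 = Δ_1 - h_1(2m_1 + m_2)/6 = -37/8.

11.3750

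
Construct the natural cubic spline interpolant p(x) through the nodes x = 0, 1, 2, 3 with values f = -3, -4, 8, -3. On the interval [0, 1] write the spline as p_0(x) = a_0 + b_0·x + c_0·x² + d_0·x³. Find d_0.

Write M_i for p''(x_i). With h_i = 1, 1, 1 and divided differences Δ_i = -1, 12, -11, the continuity of p' gives the tridiagonal system
  1·M_0 + 4·M_1 + 1·M_2 = 6(Δ_1 - Δ_0) = 78
  1·M_1 + 4·M_2 + 1·M_3 = 6(Δ_2 - Δ_1) = -138
Natural end conditions: M_0 = M_3 = 0.
Hence M_0 = 0, M_1 = 30, M_2 = -42, M_3 = 0.
On [0, 1], with p_0(x) = a_0 + b_0·x + c_0·x² + d_0·x³: c_0 = M_0/2 = 0, d_0 = (M_1 - M_0)/(6h_0) = 5, b_0 = Δ_0 - h_0(2M_0 + M_1)/6 = -6.

5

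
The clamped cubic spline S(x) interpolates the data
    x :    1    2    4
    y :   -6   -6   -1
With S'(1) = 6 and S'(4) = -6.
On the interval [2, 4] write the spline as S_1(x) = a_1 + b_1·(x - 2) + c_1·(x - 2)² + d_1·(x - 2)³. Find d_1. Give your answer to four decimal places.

-2.6875

Let m_i = S''(x_i). Step sizes h_i = 1, 2; slopes of the chords Δ_i = (y_(i+1) - y_i)/h_i = 0, 5/2.
  1·m_0 + 6·m_1 + 2·m_2 = 6(Δ_1 - Δ_0) = 15
Clamped end conditions give two more equations: 2h_0·m_0 + h_0·m_1 = 6(Δ_0 - S'(1)) = -36 and h_1·m_1 + 2h_1·m_2 = 6(S'(4) - Δ_1) = -51.
Solving the tridiagonal system: m_0 = -49/2, m_1 = 13, m_2 = -77/4.
On [2, 4], with S_1(x) = a_1 + b_1·(x - 2) + c_1·(x - 2)² + d_1·(x - 2)³: c_1 = m_1/2 = 13/2, d_1 = (m_2 - m_1)/(6h_1) = -43/16, b_1 = Δ_1 - h_1(2m_1 + m_2)/6 = 1/4.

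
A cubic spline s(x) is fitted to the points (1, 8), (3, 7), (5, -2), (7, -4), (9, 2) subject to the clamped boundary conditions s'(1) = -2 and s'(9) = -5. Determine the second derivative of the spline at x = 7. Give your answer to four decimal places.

6.2143

Put M_i = s'' at the i-th knot. Here h = (2, 2, 2, 2) and Δ = (-1/2, -9/2, -1, 3), so the interior equations h_(i-1)·M_(i-1) + 2(h_(i-1)+h_i)·M_i + h_i·M_(i+1) = 6(Δ_i − Δ_(i-1)) read
  2·M_0 + 8·M_1 + 2·M_2 = 6(Δ_1 - Δ_0) = -24
  2·M_1 + 8·M_2 + 2·M_3 = 6(Δ_2 - Δ_1) = 21
  2·M_2 + 8·M_3 + 2·M_4 = 6(Δ_3 - Δ_2) = 24
Clamped end conditions give two more equations: 2h_0·M_0 + h_0·M_1 = 6(Δ_0 - s'(1)) = 9 and h_3·M_3 + 2h_3·M_4 = 6(s'(9) - Δ_3) = -48.
Forward elimination and back-substitution give M_0 = 129/28, M_1 = -33/7, M_2 = 9/4, M_3 = 87/14, M_4 = -423/28.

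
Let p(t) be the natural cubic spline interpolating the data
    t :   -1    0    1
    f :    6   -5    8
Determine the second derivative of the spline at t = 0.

36

Put m_i = p'' at the i-th knot. Here h = (1, 1) and Δ = (-11, 13), so the interior equations h_(i-1)·m_(i-1) + 2(h_(i-1)+h_i)·m_i + h_i·m_(i+1) = 6(Δ_i − Δ_(i-1)) read
  1·m_0 + 4·m_1 + 1·m_2 = 6(Δ_1 - Δ_0) = 144
Natural end conditions: m_0 = m_2 = 0.
Solving the tridiagonal system: m_0 = 0, m_1 = 36, m_2 = 0.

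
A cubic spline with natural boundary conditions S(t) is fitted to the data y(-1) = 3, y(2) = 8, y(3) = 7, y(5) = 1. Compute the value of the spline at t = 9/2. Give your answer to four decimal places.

Write σ_i for S''(x_i). With h_i = 3, 1, 2 and divided differences Δ_i = 5/3, -1, -3, the continuity of S' gives the tridiagonal system
  3·σ_0 + 8·σ_1 + 1·σ_2 = 6(Δ_1 - Δ_0) = -16
  1·σ_1 + 6·σ_2 + 2·σ_3 = 6(Δ_2 - Δ_1) = -12
Natural end conditions: σ_0 = σ_3 = 0.
Hence σ_0 = 0, σ_1 = -84/47, σ_2 = -80/47, σ_3 = 0.
On [3, 5], S(t) = 7 - 263/141·(t - 3) - 40/47·(t - 3)² + 20/141·(t - 3)³.
With (t - 3) = 3/2: S(9/2) = 130/47.

2.7660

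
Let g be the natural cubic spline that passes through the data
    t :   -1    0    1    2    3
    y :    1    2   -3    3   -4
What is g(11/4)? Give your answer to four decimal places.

With M_i denoting the second derivative at x_i, h_i = 1, 1, 1, 1, and Δ_i = (y_(i+1) − y_i)/h_i = 1, -5, 6, -7:
  1·M_0 + 4·M_1 + 1·M_2 = 6(Δ_1 - Δ_0) = -36
  1·M_1 + 4·M_2 + 1·M_3 = 6(Δ_2 - Δ_1) = 66
  1·M_2 + 4·M_3 + 1·M_4 = 6(Δ_3 - Δ_2) = -78
Natural end conditions: M_0 = M_4 = 0.
Hence M_0 = 0, M_1 = -63/4, M_2 = 27, M_3 = -105/4, M_4 = 0.
On [2, 3], g(t) = 3 + 7/4·(t - 2) - 105/8·(t - 2)² + 35/8·(t - 2)³.
With (t - 2) = 3/4: g(11/4) = -627/512.

-1.2246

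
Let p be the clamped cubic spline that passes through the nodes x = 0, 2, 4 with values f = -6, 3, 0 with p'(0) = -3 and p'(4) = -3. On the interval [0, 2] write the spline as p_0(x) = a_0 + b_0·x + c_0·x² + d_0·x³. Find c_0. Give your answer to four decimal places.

Write m_i for p''(x_i). With h_i = 2, 2 and divided differences Δ_i = 9/2, -3/2, the continuity of p' gives the tridiagonal system
  2·m_0 + 8·m_1 + 2·m_2 = 6(Δ_1 - Δ_0) = -36
Clamped end conditions give two more equations: 2h_0·m_0 + h_0·m_1 = 6(Δ_0 - p'(0)) = 45 and h_1·m_1 + 2h_1·m_2 = 6(p'(4) - Δ_1) = -9.
Forward elimination and back-substitution give m_0 = 63/4, m_1 = -9, m_2 = 9/4.
On [0, 2], with p_0(x) = a_0 + b_0·x + c_0·x² + d_0·x³: c_0 = m_0/2 = 63/8, d_0 = (m_1 - m_0)/(6h_0) = -33/16, b_0 = Δ_0 - h_0(2m_0 + m_1)/6 = -3.

7.8750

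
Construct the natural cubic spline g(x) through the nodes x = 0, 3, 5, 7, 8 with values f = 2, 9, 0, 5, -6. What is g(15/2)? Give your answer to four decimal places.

Put M_i = g'' at the i-th knot. Here h = (3, 2, 2, 1) and Δ = (7/3, -9/2, 5/2, -11), so the interior equations h_(i-1)·M_(i-1) + 2(h_(i-1)+h_i)·M_i + h_i·M_(i+1) = 6(Δ_i − Δ_(i-1)) read
  3·M_0 + 10·M_1 + 2·M_2 = 6(Δ_1 - Δ_0) = -41
  2·M_1 + 8·M_2 + 2·M_3 = 6(Δ_2 - Δ_1) = 42
  2·M_2 + 6·M_3 + 1·M_4 = 6(Δ_3 - Δ_2) = -81
Natural end conditions: M_0 = M_4 = 0.
Solving the tridiagonal system: M_0 = 0, M_1 = -329/52, M_2 = 579/52, M_3 = -895/52, M_4 = 0.
On [7, 8], g(x) = 5 - 821/156·(x - 7) - 895/104·(x - 7)² + 895/312·(x - 7)³.
With (x - 7) = 1/2: g(15/2) = 479/832.

0.5757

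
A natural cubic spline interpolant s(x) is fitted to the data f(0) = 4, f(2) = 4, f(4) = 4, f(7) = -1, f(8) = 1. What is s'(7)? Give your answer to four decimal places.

Let M_i = s''(x_i). Step sizes h_i = 2, 2, 3, 1; slopes of the chords Δ_i = (y_(i+1) - y_i)/h_i = 0, 0, -5/3, 2.
  2·M_0 + 8·M_1 + 2·M_2 = 6(Δ_1 - Δ_0) = 0
  2·M_1 + 10·M_2 + 3·M_3 = 6(Δ_2 - Δ_1) = -10
  3·M_2 + 8·M_3 + 1·M_4 = 6(Δ_3 - Δ_2) = 22
Natural end conditions: M_0 = M_4 = 0.
Solving the tridiagonal system: M_0 = 0, M_1 = 73/134, M_2 = -146/67, M_3 = 239/67, M_4 = 0.
On [7, 8], s'(x) = b_3 + 2c_3·(x - 7) + 3d_3·(x - 7)² with b_3 = Δ_3 - h_3(2M_3 + M_4)/6 = 163/201, c_3 = M_3/2 = 239/134, d_3 = (M_4 - M_3)/(6h_3) = -239/402. So s'(7) = 163/201.

0.8109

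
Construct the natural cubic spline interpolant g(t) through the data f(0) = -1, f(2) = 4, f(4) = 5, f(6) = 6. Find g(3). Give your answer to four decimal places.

With M_i denoting the second derivative at x_i, h_i = 2, 2, 2, and Δ_i = (y_(i+1) − y_i)/h_i = 5/2, 1/2, 1/2:
  2·M_0 + 8·M_1 + 2·M_2 = 6(Δ_1 - Δ_0) = -12
  2·M_1 + 8·M_2 + 2·M_3 = 6(Δ_2 - Δ_1) = 0
Natural end conditions: M_0 = M_3 = 0.
Forward elimination and back-substitution give M_0 = 0, M_1 = -8/5, M_2 = 2/5, M_3 = 0.
On [2, 4], g(t) = 4 + 43/30·(t - 2) - 4/5·(t - 2)² + 1/6·(t - 2)³.
With (t - 2) = 1: g(3) = 24/5.

4.8000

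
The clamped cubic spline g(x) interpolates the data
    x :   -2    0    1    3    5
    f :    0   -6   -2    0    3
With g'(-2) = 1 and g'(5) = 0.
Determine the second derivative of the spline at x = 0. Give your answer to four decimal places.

11.9836

Write m_i for g''(x_i). With h_i = 2, 1, 2, 2 and divided differences Δ_i = -3, 4, 1, 3/2, the continuity of g' gives the tridiagonal system
  2·m_0 + 6·m_1 + 1·m_2 = 6(Δ_1 - Δ_0) = 42
  1·m_1 + 6·m_2 + 2·m_3 = 6(Δ_2 - Δ_1) = -18
  2·m_2 + 8·m_3 + 2·m_4 = 6(Δ_3 - Δ_2) = 3
Clamped end conditions give two more equations: 2h_0·m_0 + h_0·m_1 = 6(Δ_0 - g'(-2)) = -24 and h_3·m_3 + 2h_3·m_4 = 6(g'(5) - Δ_3) = -9.
Solving: m_0 = -1463/122, m_1 = 731/61, m_2 = -361/61, m_3 = 337/122, m_4 = -443/122.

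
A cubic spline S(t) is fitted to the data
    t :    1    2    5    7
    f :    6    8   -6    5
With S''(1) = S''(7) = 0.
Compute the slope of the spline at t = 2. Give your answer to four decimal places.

-0.7371

Write M_i for S''(x_i). With h_i = 1, 3, 2 and divided differences Δ_i = 2, -14/3, 11/2, the continuity of S' gives the tridiagonal system
  1·M_0 + 8·M_1 + 3·M_2 = 6(Δ_1 - Δ_0) = -40
  3·M_1 + 10·M_2 + 2·M_3 = 6(Δ_2 - Δ_1) = 61
Natural end conditions: M_0 = M_3 = 0.
Solving: M_0 = 0, M_1 = -583/71, M_2 = 608/71, M_3 = 0.
On [2, 5], S'(t) = b_1 + 2c_1·(t - 2) + 3d_1·(t - 2)² with b_1 = Δ_1 - h_1(2M_1 + M_2)/6 = -157/213, c_1 = M_1/2 = -583/142, d_1 = (M_2 - M_1)/(6h_1) = 397/426. So S'(2) = -157/213.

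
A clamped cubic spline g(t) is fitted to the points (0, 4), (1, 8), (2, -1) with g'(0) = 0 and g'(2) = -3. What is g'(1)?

-3

Put M_i = g'' at the i-th knot. Here h = (1, 1) and Δ = (4, -9), so the interior equations h_(i-1)·M_(i-1) + 2(h_(i-1)+h_i)·M_i + h_i·M_(i+1) = 6(Δ_i − Δ_(i-1)) read
  1·M_0 + 4·M_1 + 1·M_2 = 6(Δ_1 - Δ_0) = -78
Clamped end conditions give two more equations: 2h_0·M_0 + h_0·M_1 = 6(Δ_0 - g'(0)) = 24 and h_1·M_1 + 2h_1·M_2 = 6(g'(2) - Δ_1) = 36.
Hence M_0 = 30, M_1 = -36, M_2 = 36.
On [1, 2], g'(t) = b_1 + 2c_1·(t - 1) + 3d_1·(t - 1)² with b_1 = Δ_1 - h_1(2M_1 + M_2)/6 = -3, c_1 = M_1/2 = -18, d_1 = (M_2 - M_1)/(6h_1) = 12. So g'(1) = -3.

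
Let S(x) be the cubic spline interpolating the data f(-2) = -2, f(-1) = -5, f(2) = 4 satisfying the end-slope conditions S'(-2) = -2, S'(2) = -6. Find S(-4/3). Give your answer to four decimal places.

Write M_i for S''(x_i). With h_i = 1, 3 and divided differences Δ_i = -3, 3, the continuity of S' gives the tridiagonal system
  1·M_0 + 8·M_1 + 3·M_2 = 6(Δ_1 - Δ_0) = 36
Clamped end conditions give two more equations: 2h_0·M_0 + h_0·M_1 = 6(Δ_0 - S'(-2)) = -6 and h_1·M_1 + 2h_1·M_2 = 6(S'(2) - Δ_1) = -54.
Solving: M_0 = -17/2, M_1 = 11, M_2 = -29/2.
On [-2, -1], S(x) = -2 - 2·(x + 2) - 17/4·(x + 2)² + 13/4·(x + 2)³.
With (x + 2) = 2/3: S(-4/3) = -115/27.

-4.2593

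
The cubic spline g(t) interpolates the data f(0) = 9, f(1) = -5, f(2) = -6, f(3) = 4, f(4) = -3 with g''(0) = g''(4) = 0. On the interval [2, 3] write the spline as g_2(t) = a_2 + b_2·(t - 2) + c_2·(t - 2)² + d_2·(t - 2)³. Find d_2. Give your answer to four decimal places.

-8.5357

Write m_i for g''(x_i). With h_i = 1, 1, 1, 1 and divided differences Δ_i = -14, -1, 10, -7, the continuity of g' gives the tridiagonal system
  1·m_0 + 4·m_1 + 1·m_2 = 6(Δ_1 - Δ_0) = 78
  1·m_1 + 4·m_2 + 1·m_3 = 6(Δ_2 - Δ_1) = 66
  1·m_2 + 4·m_3 + 1·m_4 = 6(Δ_3 - Δ_2) = -102
Natural end conditions: m_0 = m_4 = 0.
Solving: m_0 = 0, m_1 = 201/14, m_2 = 144/7, m_3 = -429/14, m_4 = 0.
On [2, 3], with g_2(t) = a_2 + b_2·(t - 2) + c_2·(t - 2)² + d_2·(t - 2)³: c_2 = m_2/2 = 72/7, d_2 = (m_3 - m_2)/(6h_2) = -239/28, b_2 = Δ_2 - h_2(2m_2 + m_3)/6 = 33/4.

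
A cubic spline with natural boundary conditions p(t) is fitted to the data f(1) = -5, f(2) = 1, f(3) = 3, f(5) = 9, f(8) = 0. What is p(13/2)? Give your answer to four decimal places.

6.9287

Let m_i = p''(x_i). Step sizes h_i = 1, 1, 2, 3; slopes of the chords Δ_i = (y_(i+1) - y_i)/h_i = 6, 2, 3, -3.
  1·m_0 + 4·m_1 + 1·m_2 = 6(Δ_1 - Δ_0) = -24
  1·m_1 + 6·m_2 + 2·m_3 = 6(Δ_2 - Δ_1) = 6
  2·m_2 + 10·m_3 + 3·m_4 = 6(Δ_3 - Δ_2) = -36
Natural end conditions: m_0 = m_4 = 0.
Solving: m_0 = 0, m_1 = -738/107, m_2 = 384/107, m_3 = -462/107, m_4 = 0.
On [5, 8], p(t) = 9 + 141/107·(t - 5) - 231/107·(t - 5)² + 77/321·(t - 5)³.
With (t - 5) = 3/2: p(13/2) = 5931/856.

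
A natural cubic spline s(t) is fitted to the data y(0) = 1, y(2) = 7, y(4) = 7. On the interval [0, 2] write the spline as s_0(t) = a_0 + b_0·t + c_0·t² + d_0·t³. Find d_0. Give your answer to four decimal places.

-0.1875

With m_i denoting the second derivative at x_i, h_i = 2, 2, and Δ_i = (y_(i+1) − y_i)/h_i = 3, 0:
  2·m_0 + 8·m_1 + 2·m_2 = 6(Δ_1 - Δ_0) = -18
Natural end conditions: m_0 = m_2 = 0.
Solving the tridiagonal system: m_0 = 0, m_1 = -9/4, m_2 = 0.
On [0, 2], with s_0(t) = a_0 + b_0·t + c_0·t² + d_0·t³: c_0 = m_0/2 = 0, d_0 = (m_1 - m_0)/(6h_0) = -3/16, b_0 = Δ_0 - h_0(2m_0 + m_1)/6 = 15/4.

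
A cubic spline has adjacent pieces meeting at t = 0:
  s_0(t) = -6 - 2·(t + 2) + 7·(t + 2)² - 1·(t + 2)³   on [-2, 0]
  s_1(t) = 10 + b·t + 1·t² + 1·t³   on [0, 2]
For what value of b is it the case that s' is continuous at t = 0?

14

s_0'(t) = -2 + 14·(t + 2) - 3·(t + 2)², so s_0'(0) = 14. On the right, s_1'(0) = b, so b = 14.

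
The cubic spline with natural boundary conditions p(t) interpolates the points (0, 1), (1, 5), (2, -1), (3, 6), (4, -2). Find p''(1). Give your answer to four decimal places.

With σ_i denoting the second derivative at x_i, h_i = 1, 1, 1, 1, and Δ_i = (y_(i+1) − y_i)/h_i = 4, -6, 7, -8:
  1·σ_0 + 4·σ_1 + 1·σ_2 = 6(Δ_1 - Δ_0) = -60
  1·σ_1 + 4·σ_2 + 1·σ_3 = 6(Δ_2 - Δ_1) = 78
  1·σ_2 + 4·σ_3 + 1·σ_4 = 6(Δ_3 - Δ_2) = -90
Natural end conditions: σ_0 = σ_4 = 0.
Solving the tridiagonal system: σ_0 = 0, σ_1 = -93/4, σ_2 = 33, σ_3 = -123/4, σ_4 = 0.

-23.2500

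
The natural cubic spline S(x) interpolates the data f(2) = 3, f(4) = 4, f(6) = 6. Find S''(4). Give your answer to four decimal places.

0.3750

Put M_i = S'' at the i-th knot. Here h = (2, 2) and Δ = (1/2, 1), so the interior equations h_(i-1)·M_(i-1) + 2(h_(i-1)+h_i)·M_i + h_i·M_(i+1) = 6(Δ_i − Δ_(i-1)) read
  2·M_0 + 8·M_1 + 2·M_2 = 6(Δ_1 - Δ_0) = 3
Natural end conditions: M_0 = M_2 = 0.
Hence M_0 = 0, M_1 = 3/8, M_2 = 0.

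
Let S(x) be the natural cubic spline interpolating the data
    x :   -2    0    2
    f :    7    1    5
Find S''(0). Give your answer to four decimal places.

Let M_i = S''(x_i). Step sizes h_i = 2, 2; slopes of the chords Δ_i = (y_(i+1) - y_i)/h_i = -3, 2.
  2·M_0 + 8·M_1 + 2·M_2 = 6(Δ_1 - Δ_0) = 30
Natural end conditions: M_0 = M_2 = 0.
Solving: M_0 = 0, M_1 = 15/4, M_2 = 0.

3.7500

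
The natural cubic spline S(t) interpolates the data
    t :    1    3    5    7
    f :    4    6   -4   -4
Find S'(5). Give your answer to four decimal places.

Write σ_i for S''(x_i). With h_i = 2, 2, 2 and divided differences Δ_i = 1, -5, 0, the continuity of S' gives the tridiagonal system
  2·σ_0 + 8·σ_1 + 2·σ_2 = 6(Δ_1 - Δ_0) = -36
  2·σ_1 + 8·σ_2 + 2·σ_3 = 6(Δ_2 - Δ_1) = 30
Natural end conditions: σ_0 = σ_3 = 0.
Solving the tridiagonal system: σ_0 = 0, σ_1 = -29/5, σ_2 = 26/5, σ_3 = 0.
On [5, 7], S'(t) = b_2 + 2c_2·(t - 5) + 3d_2·(t - 5)² with b_2 = Δ_2 - h_2(2σ_2 + σ_3)/6 = -52/15, c_2 = σ_2/2 = 13/5, d_2 = (σ_3 - σ_2)/(6h_2) = -13/30. So S'(5) = -52/15.

-3.4667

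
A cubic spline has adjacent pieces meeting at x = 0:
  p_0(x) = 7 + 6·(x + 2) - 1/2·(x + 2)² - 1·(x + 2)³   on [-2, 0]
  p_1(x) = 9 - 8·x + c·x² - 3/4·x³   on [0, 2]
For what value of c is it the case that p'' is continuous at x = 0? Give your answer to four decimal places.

-6.5000

p_0''(x) = -1 - 6·(x + 2), so p_0''(0) = -13. On the right, p_1''(0) = 2c, so c = -13/2.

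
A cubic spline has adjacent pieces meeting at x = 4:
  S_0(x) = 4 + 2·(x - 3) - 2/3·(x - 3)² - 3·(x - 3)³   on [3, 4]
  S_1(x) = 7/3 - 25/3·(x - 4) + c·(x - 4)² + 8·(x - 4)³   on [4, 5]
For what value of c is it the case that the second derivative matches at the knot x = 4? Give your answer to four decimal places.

-9.6667

S_0''(x) = -4/3 - 18·(x - 3), so S_0''(4) = -58/3. On the right, S_1''(4) = 2c, so c = -29/3.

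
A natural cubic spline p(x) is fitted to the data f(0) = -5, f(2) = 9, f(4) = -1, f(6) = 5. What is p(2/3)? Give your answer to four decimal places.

1.8790

Let M_i = p''(x_i). Step sizes h_i = 2, 2, 2; slopes of the chords Δ_i = (y_(i+1) - y_i)/h_i = 7, -5, 3.
  2·M_0 + 8·M_1 + 2·M_2 = 6(Δ_1 - Δ_0) = -72
  2·M_1 + 8·M_2 + 2·M_3 = 6(Δ_2 - Δ_1) = 48
Natural end conditions: M_0 = M_3 = 0.
Hence M_0 = 0, M_1 = -56/5, M_2 = 44/5, M_3 = 0.
On [0, 2], p(x) = -5 + 161/15·x + 0·x² - 14/15·x³.
With x = 2/3: p(2/3) = 761/405.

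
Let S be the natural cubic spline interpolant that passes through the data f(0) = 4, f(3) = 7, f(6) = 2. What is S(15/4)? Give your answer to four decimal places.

6.4063

Let σ_i = S''(x_i). Step sizes h_i = 3, 3; slopes of the chords Δ_i = (y_(i+1) - y_i)/h_i = 1, -5/3.
  3·σ_0 + 12·σ_1 + 3·σ_2 = 6(Δ_1 - Δ_0) = -16
Natural end conditions: σ_0 = σ_2 = 0.
Solving the tridiagonal system: σ_0 = 0, σ_1 = -4/3, σ_2 = 0.
On [3, 6], S(t) = 7 - 1/3·(t - 3) - 2/3·(t - 3)² + 2/27·(t - 3)³.
With (t - 3) = 3/4: S(15/4) = 205/32.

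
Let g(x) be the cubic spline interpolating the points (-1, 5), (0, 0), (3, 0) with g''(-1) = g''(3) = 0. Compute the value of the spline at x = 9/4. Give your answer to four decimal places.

-1.3184

Write M_i for g''(x_i). With h_i = 1, 3 and divided differences Δ_i = -5, 0, the continuity of g' gives the tridiagonal system
  1·M_0 + 8·M_1 + 3·M_2 = 6(Δ_1 - Δ_0) = 30
Natural end conditions: M_0 = M_2 = 0.
Hence M_0 = 0, M_1 = 15/4, M_2 = 0.
On [0, 3], g(x) = 0 - 15/4·x + 15/8·x² - 5/24·x³.
With x = 9/4: g(9/4) = -675/512.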